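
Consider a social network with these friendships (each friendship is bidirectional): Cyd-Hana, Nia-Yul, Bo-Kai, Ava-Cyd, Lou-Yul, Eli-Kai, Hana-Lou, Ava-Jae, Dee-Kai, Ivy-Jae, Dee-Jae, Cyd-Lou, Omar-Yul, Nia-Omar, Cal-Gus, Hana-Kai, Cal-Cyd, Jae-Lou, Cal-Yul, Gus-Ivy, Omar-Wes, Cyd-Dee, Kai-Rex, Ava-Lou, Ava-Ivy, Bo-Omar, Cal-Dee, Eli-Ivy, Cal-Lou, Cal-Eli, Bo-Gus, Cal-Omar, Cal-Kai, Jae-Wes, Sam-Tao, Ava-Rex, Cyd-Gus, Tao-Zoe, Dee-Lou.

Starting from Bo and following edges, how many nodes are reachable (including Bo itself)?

BFS from Bo visits: Bo, Gus, Kai, Omar, Cal, Cyd, Ivy, Dee, Eli, Hana, Rex, Nia, Wes, Yul, Lou, Ava, Jae
Reachable nodes: 17 of 20 total.

17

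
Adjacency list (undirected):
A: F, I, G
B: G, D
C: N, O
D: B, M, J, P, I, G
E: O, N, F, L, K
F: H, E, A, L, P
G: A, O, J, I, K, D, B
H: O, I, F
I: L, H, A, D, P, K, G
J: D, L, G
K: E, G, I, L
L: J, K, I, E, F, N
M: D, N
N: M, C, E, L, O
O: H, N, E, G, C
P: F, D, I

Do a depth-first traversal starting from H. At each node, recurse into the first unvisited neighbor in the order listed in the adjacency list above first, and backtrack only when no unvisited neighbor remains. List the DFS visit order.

Visit H
H → O
O → N
N → M
M → D
D → B
B → G
G → A
A → F
F → E
E → L
L → J
L → K
K → I
I → P
N → C

H -> O -> N -> M -> D -> B -> G -> A -> F -> E -> L -> J -> K -> I -> P -> C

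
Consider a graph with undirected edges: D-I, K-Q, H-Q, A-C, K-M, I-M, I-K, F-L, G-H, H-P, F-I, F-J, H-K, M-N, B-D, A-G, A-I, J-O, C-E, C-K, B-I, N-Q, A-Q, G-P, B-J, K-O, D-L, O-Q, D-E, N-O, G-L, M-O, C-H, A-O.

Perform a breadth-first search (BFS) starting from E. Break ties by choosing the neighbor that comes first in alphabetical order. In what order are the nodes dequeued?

Visit E; enqueue C, D → queue [C, D]
Visit C; enqueue A, H, K → queue [D, A, H, K]
Visit D; enqueue B, I, L → queue [A, H, K, B, I, L]
Visit A; enqueue G, O, Q → queue [H, K, B, I, L, G, O, Q]
Visit H; enqueue P → queue [K, B, I, L, G, O, Q, P]
Visit K; enqueue M → queue [B, I, L, G, O, Q, P, M]
Visit B; enqueue J → queue [I, L, G, O, Q, P, M, J]
Visit I; enqueue F → queue [L, G, O, Q, P, M, J, F]
Visit L → queue [G, O, Q, P, M, J, F]
Visit G → queue [O, Q, P, M, J, F]
Visit O; enqueue N → queue [Q, P, M, J, F, N]
Visit Q → queue [P, M, J, F, N]
Visit P → queue [M, J, F, N]
Visit M → queue [J, F, N]
Visit J → queue [F, N]
Visit F → queue [N]
Visit N → queue []

E -> C -> D -> A -> H -> K -> B -> I -> L -> G -> O -> Q -> P -> M -> J -> F -> N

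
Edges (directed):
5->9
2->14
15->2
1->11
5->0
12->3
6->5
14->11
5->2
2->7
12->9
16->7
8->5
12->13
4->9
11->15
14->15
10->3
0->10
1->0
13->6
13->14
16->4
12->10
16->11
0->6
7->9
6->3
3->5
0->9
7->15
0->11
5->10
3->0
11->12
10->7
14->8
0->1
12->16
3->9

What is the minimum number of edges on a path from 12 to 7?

2

Level 0: 12
Level 1: 3, 9, 10, 13, 16
Level 2: 0, 4, 5, 6, 7, 11, 14
Level 3: 1, 2, 8, 15
7 first appears at level 2.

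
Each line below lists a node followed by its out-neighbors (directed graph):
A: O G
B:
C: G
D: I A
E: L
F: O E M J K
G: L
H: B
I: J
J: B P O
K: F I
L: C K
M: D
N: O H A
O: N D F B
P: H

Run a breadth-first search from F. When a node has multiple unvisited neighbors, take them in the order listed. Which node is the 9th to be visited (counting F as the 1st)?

Visit F; enqueue O, E, M, J, K → queue [O, E, M, J, K]
Visit O; enqueue N, D, B → queue [E, M, J, K, N, D, B]
Visit E; enqueue L → queue [M, J, K, N, D, B, L]
Visit M → queue [J, K, N, D, B, L]
Visit J; enqueue P → queue [K, N, D, B, L, P]
Visit K; enqueue I → queue [N, D, B, L, P, I]
Visit N; enqueue H, A → queue [D, B, L, P, I, H, A]
Visit D → queue [B, L, P, I, H, A]
Visit B → queue [L, P, I, H, A]
Visit L; enqueue C → queue [P, I, H, A, C]
Visit P → queue [I, H, A, C]
Visit I → queue [H, A, C]
Visit H → queue [A, C]
Visit A; enqueue G → queue [C, G]
Visit C → queue [G]
Visit G → queue []

Visit order: F, O, E, M, J, K, N, D, B, L, P, I, H, A, C, G

B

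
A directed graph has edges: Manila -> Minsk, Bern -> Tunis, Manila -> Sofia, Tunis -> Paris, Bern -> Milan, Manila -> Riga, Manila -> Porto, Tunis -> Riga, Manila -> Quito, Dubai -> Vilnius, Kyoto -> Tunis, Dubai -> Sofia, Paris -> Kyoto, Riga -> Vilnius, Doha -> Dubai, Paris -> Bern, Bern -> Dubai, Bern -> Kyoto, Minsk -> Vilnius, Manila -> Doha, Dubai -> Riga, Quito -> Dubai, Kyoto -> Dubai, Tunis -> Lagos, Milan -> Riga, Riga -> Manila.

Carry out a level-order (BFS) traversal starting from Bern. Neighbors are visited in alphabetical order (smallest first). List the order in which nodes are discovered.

Bern, Dubai, Kyoto, Milan, Tunis, Riga, Sofia, Vilnius, Lagos, Paris, Manila, Doha, Minsk, Porto, Quito

Visit Bern; enqueue Dubai, Kyoto, Milan, Tunis → queue [Dubai, Kyoto, Milan, Tunis]
Visit Dubai; enqueue Riga, Sofia, Vilnius → queue [Kyoto, Milan, Tunis, Riga, Sofia, Vilnius]
Visit Kyoto → queue [Milan, Tunis, Riga, Sofia, Vilnius]
Visit Milan → queue [Tunis, Riga, Sofia, Vilnius]
Visit Tunis; enqueue Lagos, Paris → queue [Riga, Sofia, Vilnius, Lagos, Paris]
Visit Riga; enqueue Manila → queue [Sofia, Vilnius, Lagos, Paris, Manila]
Visit Sofia → queue [Vilnius, Lagos, Paris, Manila]
Visit Vilnius → queue [Lagos, Paris, Manila]
Visit Lagos → queue [Paris, Manila]
Visit Paris → queue [Manila]
Visit Manila; enqueue Doha, Minsk, Porto, Quito → queue [Doha, Minsk, Porto, Quito]
Visit Doha → queue [Minsk, Porto, Quito]
Visit Minsk → queue [Porto, Quito]
Visit Porto → queue [Quito]
Visit Quito → queue []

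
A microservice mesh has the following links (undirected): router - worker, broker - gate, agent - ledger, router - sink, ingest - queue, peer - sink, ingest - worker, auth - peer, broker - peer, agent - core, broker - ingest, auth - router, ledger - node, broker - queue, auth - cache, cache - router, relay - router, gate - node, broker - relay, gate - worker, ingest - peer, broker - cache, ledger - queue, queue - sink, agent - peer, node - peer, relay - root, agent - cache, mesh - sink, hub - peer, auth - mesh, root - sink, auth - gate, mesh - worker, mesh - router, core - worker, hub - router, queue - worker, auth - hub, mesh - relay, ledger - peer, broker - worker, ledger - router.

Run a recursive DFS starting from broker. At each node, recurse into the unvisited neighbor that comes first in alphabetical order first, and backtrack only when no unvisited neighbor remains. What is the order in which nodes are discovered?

broker → cache → agent → core → worker → gate → auth → hub → peer → ingest → queue → ledger → node → router → mesh → relay → root → sink

Visit broker
broker → cache
cache → agent
agent → core
core → worker
worker → gate
gate → auth
auth → hub
hub → peer
peer → ingest
ingest → queue
queue → ledger
ledger → node
ledger → router
router → mesh
mesh → relay
relay → root
root → sink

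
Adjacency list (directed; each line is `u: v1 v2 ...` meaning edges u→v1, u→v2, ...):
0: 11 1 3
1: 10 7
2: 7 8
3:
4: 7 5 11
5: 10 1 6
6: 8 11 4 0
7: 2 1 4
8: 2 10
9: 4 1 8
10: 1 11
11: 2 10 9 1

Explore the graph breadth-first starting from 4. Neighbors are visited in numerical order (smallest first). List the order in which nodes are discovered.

4 → 5 → 7 → 11 → 1 → 6 → 10 → 2 → 9 → 0 → 8 → 3

Visit 4; enqueue 5, 7, 11 → queue [5, 7, 11]
Visit 5; enqueue 1, 6, 10 → queue [7, 11, 1, 6, 10]
Visit 7; enqueue 2 → queue [11, 1, 6, 10, 2]
Visit 11; enqueue 9 → queue [1, 6, 10, 2, 9]
Visit 1 → queue [6, 10, 2, 9]
Visit 6; enqueue 0, 8 → queue [10, 2, 9, 0, 8]
Visit 10 → queue [2, 9, 0, 8]
Visit 2 → queue [9, 0, 8]
Visit 9 → queue [0, 8]
Visit 0; enqueue 3 → queue [8, 3]
Visit 8 → queue [3]
Visit 3 → queue []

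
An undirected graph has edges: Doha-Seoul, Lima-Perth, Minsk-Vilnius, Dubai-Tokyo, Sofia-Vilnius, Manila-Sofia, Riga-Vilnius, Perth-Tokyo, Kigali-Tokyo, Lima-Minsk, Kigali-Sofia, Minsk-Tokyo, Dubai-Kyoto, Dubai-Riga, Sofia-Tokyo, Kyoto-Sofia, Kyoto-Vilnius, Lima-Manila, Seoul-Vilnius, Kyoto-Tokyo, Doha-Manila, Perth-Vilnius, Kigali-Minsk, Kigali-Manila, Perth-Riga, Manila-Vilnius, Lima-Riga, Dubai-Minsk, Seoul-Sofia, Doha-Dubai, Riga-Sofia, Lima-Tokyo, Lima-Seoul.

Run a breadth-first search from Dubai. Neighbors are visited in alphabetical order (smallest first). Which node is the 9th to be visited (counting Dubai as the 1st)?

Visit Dubai; enqueue Doha, Kyoto, Minsk, Riga, Tokyo → queue [Doha, Kyoto, Minsk, Riga, Tokyo]
Visit Doha; enqueue Manila, Seoul → queue [Kyoto, Minsk, Riga, Tokyo, Manila, Seoul]
Visit Kyoto; enqueue Sofia, Vilnius → queue [Minsk, Riga, Tokyo, Manila, Seoul, Sofia, Vilnius]
Visit Minsk; enqueue Kigali, Lima → queue [Riga, Tokyo, Manila, Seoul, Sofia, Vilnius, Kigali, Lima]
Visit Riga; enqueue Perth → queue [Tokyo, Manila, Seoul, Sofia, Vilnius, Kigali, Lima, Perth]
Visit Tokyo → queue [Manila, Seoul, Sofia, Vilnius, Kigali, Lima, Perth]
Visit Manila → queue [Seoul, Sofia, Vilnius, Kigali, Lima, Perth]
Visit Seoul → queue [Sofia, Vilnius, Kigali, Lima, Perth]
Visit Sofia → queue [Vilnius, Kigali, Lima, Perth]
Visit Vilnius → queue [Kigali, Lima, Perth]
Visit Kigali → queue [Lima, Perth]
Visit Lima → queue [Perth]
Visit Perth → queue []

Visit order: Dubai, Doha, Kyoto, Minsk, Riga, Tokyo, Manila, Seoul, Sofia, Vilnius, Kigali, Lima, Perth

Sofia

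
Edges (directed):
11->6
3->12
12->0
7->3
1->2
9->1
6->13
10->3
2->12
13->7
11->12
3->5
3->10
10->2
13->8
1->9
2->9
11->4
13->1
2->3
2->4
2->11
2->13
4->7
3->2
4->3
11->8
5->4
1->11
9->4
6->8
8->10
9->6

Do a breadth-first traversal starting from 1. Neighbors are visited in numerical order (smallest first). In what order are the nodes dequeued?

1 2 9 11 3 4 12 13 6 8 5 10 7 0

Visit 1; enqueue 2, 9, 11 → queue [2, 9, 11]
Visit 2; enqueue 3, 4, 12, 13 → queue [9, 11, 3, 4, 12, 13]
Visit 9; enqueue 6 → queue [11, 3, 4, 12, 13, 6]
Visit 11; enqueue 8 → queue [3, 4, 12, 13, 6, 8]
Visit 3; enqueue 5, 10 → queue [4, 12, 13, 6, 8, 5, 10]
Visit 4; enqueue 7 → queue [12, 13, 6, 8, 5, 10, 7]
Visit 12; enqueue 0 → queue [13, 6, 8, 5, 10, 7, 0]
Visit 13 → queue [6, 8, 5, 10, 7, 0]
Visit 6 → queue [8, 5, 10, 7, 0]
Visit 8 → queue [5, 10, 7, 0]
Visit 5 → queue [10, 7, 0]
Visit 10 → queue [7, 0]
Visit 7 → queue [0]
Visit 0 → queue []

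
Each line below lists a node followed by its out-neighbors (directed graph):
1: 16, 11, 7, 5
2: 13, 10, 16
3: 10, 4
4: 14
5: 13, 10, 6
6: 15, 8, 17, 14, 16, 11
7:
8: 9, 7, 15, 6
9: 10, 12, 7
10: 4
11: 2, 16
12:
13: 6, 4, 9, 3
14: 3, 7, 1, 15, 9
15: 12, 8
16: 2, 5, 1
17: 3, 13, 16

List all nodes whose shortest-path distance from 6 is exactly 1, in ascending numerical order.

Level 0: 6
Level 1: 8, 11, 14, 15, 16, 17
Level 2: 1, 2, 3, 5, 7, 9, 12, 13
Level 3: 4, 10

8, 11, 14, 15, 16, 17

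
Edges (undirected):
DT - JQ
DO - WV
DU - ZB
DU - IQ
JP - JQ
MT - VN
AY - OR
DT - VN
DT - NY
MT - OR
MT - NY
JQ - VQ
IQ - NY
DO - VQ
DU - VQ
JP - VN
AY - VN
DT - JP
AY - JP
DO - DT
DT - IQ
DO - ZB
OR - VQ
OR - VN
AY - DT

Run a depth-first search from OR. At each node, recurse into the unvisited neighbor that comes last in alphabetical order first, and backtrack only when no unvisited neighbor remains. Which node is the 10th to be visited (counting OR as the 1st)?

ZB

Visit OR
OR → VQ
VQ → JQ
JQ → JP
JP → VN
VN → MT
MT → NY
NY → IQ
IQ → DU
DU → ZB
ZB → DO
DO → WV
DO → DT
DT → AY

Visit order: OR, VQ, JQ, JP, VN, MT, NY, IQ, DU, ZB, DO, WV, DT, AY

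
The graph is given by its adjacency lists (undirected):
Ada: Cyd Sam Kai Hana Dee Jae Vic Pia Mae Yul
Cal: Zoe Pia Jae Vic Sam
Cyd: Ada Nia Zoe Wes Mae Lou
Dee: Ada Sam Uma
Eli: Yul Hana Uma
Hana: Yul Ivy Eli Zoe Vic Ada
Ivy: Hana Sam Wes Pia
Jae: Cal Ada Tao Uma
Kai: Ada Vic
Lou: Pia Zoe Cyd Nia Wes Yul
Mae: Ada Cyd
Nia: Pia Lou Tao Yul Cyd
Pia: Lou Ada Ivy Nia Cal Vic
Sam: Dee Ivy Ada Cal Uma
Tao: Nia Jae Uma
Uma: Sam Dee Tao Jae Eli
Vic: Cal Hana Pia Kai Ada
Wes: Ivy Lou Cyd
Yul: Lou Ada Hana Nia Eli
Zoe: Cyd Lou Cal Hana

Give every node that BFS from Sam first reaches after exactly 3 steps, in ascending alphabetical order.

Lou, Nia

Level 0: Sam
Level 1: Ada, Cal, Dee, Ivy, Uma
Level 2: Cyd, Eli, Hana, Jae, Kai, Mae, Pia, Tao, Vic, Wes, Yul, Zoe
Level 3: Lou, Nia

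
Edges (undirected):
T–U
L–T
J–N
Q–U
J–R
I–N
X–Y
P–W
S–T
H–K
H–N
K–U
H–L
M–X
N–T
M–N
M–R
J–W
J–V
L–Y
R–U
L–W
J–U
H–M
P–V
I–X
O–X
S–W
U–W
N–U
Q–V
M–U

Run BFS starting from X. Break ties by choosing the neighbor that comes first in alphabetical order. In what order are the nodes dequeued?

Visit X; enqueue I, M, O, Y → queue [I, M, O, Y]
Visit I; enqueue N → queue [M, O, Y, N]
Visit M; enqueue H, R, U → queue [O, Y, N, H, R, U]
Visit O → queue [Y, N, H, R, U]
Visit Y; enqueue L → queue [N, H, R, U, L]
Visit N; enqueue J, T → queue [H, R, U, L, J, T]
Visit H; enqueue K → queue [R, U, L, J, T, K]
Visit R → queue [U, L, J, T, K]
Visit U; enqueue Q, W → queue [L, J, T, K, Q, W]
Visit L → queue [J, T, K, Q, W]
Visit J; enqueue V → queue [T, K, Q, W, V]
Visit T; enqueue S → queue [K, Q, W, V, S]
Visit K → queue [Q, W, V, S]
Visit Q → queue [W, V, S]
Visit W; enqueue P → queue [V, S, P]
Visit V → queue [S, P]
Visit S → queue [P]
Visit P → queue []

X -> I -> M -> O -> Y -> N -> H -> R -> U -> L -> J -> T -> K -> Q -> W -> V -> S -> P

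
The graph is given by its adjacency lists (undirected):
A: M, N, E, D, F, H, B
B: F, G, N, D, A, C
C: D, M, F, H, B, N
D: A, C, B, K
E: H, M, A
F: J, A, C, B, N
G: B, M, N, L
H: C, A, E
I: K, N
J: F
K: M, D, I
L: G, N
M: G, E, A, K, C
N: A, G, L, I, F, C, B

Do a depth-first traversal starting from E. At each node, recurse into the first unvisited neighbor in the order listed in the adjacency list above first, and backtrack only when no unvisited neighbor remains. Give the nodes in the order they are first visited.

E H C D A M G B F J N L I K

Visit E
E → H
H → C
C → D
D → A
A → M
M → G
G → B
B → F
F → J
F → N
N → L
N → I
I → K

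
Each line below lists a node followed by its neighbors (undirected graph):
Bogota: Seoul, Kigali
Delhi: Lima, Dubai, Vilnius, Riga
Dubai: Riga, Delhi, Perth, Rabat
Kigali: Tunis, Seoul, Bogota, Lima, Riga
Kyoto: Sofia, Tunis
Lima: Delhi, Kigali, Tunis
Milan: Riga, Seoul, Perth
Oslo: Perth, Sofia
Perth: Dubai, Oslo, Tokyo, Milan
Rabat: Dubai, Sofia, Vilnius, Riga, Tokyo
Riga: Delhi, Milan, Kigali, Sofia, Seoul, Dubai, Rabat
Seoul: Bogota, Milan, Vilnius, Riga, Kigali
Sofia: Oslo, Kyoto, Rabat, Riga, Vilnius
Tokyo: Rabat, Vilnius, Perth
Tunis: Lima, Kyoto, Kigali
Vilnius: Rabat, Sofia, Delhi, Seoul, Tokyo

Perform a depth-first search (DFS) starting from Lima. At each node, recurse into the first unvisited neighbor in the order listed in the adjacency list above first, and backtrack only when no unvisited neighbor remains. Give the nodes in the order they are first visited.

Lima, Delhi, Dubai, Riga, Milan, Seoul, Bogota, Kigali, Tunis, Kyoto, Sofia, Oslo, Perth, Tokyo, Rabat, Vilnius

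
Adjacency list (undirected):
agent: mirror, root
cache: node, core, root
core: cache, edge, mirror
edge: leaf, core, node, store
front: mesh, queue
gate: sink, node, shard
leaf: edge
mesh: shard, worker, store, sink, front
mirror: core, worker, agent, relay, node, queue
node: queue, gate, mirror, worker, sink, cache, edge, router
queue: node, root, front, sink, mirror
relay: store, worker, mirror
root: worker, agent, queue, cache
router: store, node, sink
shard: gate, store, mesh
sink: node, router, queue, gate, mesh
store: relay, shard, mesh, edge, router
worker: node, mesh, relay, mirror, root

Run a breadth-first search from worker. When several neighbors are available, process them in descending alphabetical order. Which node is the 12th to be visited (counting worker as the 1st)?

router

Visit worker; enqueue root, relay, node, mirror, mesh → queue [root, relay, node, mirror, mesh]
Visit root; enqueue queue, cache, agent → queue [relay, node, mirror, mesh, queue, cache, agent]
Visit relay; enqueue store → queue [node, mirror, mesh, queue, cache, agent, store]
Visit node; enqueue sink, router, gate, edge → queue [mirror, mesh, queue, cache, agent, store, sink, router, gate, edge]
Visit mirror; enqueue core → queue [mesh, queue, cache, agent, store, sink, router, gate, edge, core]
Visit mesh; enqueue shard, front → queue [queue, cache, agent, store, sink, router, gate, edge, core, shard, front]
Visit queue → queue [cache, agent, store, sink, router, gate, edge, core, shard, front]
Visit cache → queue [agent, store, sink, router, gate, edge, core, shard, front]
Visit agent → queue [store, sink, router, gate, edge, core, shard, front]
Visit store → queue [sink, router, gate, edge, core, shard, front]
Visit sink → queue [router, gate, edge, core, shard, front]
Visit router → queue [gate, edge, core, shard, front]
Visit gate → queue [edge, core, shard, front]
Visit edge; enqueue leaf → queue [core, shard, front, leaf]
Visit core → queue [shard, front, leaf]
Visit shard → queue [front, leaf]
Visit front → queue [leaf]
Visit leaf → queue []

Visit order: worker, root, relay, node, mirror, mesh, queue, cache, agent, store, sink, router, gate, edge, core, shard, front, leaf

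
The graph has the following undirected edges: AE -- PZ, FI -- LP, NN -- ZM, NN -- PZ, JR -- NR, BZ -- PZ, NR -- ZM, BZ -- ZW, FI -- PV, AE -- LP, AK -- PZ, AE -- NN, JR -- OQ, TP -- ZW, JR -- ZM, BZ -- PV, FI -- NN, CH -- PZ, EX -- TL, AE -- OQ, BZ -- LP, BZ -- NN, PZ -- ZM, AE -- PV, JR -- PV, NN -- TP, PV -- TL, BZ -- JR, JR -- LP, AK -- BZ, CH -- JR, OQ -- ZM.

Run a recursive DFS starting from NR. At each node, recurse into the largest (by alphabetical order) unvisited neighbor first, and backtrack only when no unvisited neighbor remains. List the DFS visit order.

Visit NR
NR → ZM
ZM → PZ
PZ → NN
NN → TP
TP → ZW
ZW → BZ
BZ → PV
PV → TL
TL → EX
PV → JR
JR → OQ
OQ → AE
AE → LP
LP → FI
JR → CH
BZ → AK

NR, ZM, PZ, NN, TP, ZW, BZ, PV, TL, EX, JR, OQ, AE, LP, FI, CH, AK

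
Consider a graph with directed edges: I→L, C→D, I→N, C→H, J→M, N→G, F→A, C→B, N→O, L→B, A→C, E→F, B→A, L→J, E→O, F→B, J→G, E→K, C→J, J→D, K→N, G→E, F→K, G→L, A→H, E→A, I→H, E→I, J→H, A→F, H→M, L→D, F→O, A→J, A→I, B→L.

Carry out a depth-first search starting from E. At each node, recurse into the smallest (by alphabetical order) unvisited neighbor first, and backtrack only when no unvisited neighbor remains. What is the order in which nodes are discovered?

E A C B L D J G H M F K N O I

Visit E
E → A
A → C
C → B
B → L
L → D
L → J
J → G
J → H
H → M
A → F
F → K
K → N
N → O
A → I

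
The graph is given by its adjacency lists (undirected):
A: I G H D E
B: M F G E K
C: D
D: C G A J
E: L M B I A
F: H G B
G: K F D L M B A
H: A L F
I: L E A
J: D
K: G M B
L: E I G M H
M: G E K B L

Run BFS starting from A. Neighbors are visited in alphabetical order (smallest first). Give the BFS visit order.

Visit A; enqueue D, E, G, H, I → queue [D, E, G, H, I]
Visit D; enqueue C, J → queue [E, G, H, I, C, J]
Visit E; enqueue B, L, M → queue [G, H, I, C, J, B, L, M]
Visit G; enqueue F, K → queue [H, I, C, J, B, L, M, F, K]
Visit H → queue [I, C, J, B, L, M, F, K]
Visit I → queue [C, J, B, L, M, F, K]
Visit C → queue [J, B, L, M, F, K]
Visit J → queue [B, L, M, F, K]
Visit B → queue [L, M, F, K]
Visit L → queue [M, F, K]
Visit M → queue [F, K]
Visit F → queue [K]
Visit K → queue []

A -> D -> E -> G -> H -> I -> C -> J -> B -> L -> M -> F -> K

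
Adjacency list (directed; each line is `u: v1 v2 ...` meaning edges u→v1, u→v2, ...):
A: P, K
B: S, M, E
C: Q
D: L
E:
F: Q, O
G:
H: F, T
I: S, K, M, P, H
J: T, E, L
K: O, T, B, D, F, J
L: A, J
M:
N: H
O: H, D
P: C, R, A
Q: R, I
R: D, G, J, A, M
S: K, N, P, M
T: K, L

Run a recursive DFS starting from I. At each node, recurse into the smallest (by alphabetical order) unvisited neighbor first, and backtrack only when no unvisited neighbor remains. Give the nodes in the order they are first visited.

I, H, F, O, D, L, A, K, B, E, M, S, N, P, C, Q, R, G, J, T

Visit I
I → H
H → F
F → O
O → D
D → L
L → A
A → K
K → B
B → E
B → M
B → S
S → N
S → P
P → C
C → Q
Q → R
R → G
R → J
J → T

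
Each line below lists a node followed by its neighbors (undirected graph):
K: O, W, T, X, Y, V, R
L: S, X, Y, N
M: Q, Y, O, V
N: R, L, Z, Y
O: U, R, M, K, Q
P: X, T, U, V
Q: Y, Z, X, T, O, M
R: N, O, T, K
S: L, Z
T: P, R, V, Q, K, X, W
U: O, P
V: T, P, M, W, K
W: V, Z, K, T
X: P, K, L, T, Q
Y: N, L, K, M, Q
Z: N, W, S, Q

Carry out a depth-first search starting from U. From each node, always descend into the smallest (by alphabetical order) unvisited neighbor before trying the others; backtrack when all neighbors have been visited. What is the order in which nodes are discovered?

U, O, K, R, N, L, S, Z, Q, M, V, P, T, W, X, Y

Visit U
U → O
O → K
K → R
R → N
N → L
L → S
S → Z
Z → Q
Q → M
M → V
V → P
P → T
T → W
T → X
M → Y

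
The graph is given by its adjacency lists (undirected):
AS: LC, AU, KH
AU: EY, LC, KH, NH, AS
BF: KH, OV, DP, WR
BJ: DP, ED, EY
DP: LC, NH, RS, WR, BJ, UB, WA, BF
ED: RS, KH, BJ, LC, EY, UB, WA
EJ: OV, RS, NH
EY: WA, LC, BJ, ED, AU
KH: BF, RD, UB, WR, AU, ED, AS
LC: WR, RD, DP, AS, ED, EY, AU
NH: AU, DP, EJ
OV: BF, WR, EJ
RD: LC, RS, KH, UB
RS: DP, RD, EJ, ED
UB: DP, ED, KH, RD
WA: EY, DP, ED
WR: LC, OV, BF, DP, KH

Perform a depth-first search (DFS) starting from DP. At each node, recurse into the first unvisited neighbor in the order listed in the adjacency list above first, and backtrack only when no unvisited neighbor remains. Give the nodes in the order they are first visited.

DP -> LC -> WR -> OV -> BF -> KH -> RD -> RS -> EJ -> NH -> AU -> EY -> WA -> ED -> BJ -> UB -> AS

Visit DP
DP → LC
LC → WR
WR → OV
OV → BF
BF → KH
KH → RD
RD → RS
RS → EJ
EJ → NH
NH → AU
AU → EY
EY → WA
WA → ED
ED → BJ
ED → UB
AU → AS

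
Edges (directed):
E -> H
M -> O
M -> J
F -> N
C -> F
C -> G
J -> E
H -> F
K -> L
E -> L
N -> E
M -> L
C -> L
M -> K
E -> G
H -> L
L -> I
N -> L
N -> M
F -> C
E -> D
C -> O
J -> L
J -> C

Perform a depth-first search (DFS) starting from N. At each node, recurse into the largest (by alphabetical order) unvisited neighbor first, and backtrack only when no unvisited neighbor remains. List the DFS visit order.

Visit N
N → M
M → O
M → L
L → I
M → K
M → J
J → E
E → H
H → F
F → C
C → G
E → D

N, M, O, L, I, K, J, E, H, F, C, G, D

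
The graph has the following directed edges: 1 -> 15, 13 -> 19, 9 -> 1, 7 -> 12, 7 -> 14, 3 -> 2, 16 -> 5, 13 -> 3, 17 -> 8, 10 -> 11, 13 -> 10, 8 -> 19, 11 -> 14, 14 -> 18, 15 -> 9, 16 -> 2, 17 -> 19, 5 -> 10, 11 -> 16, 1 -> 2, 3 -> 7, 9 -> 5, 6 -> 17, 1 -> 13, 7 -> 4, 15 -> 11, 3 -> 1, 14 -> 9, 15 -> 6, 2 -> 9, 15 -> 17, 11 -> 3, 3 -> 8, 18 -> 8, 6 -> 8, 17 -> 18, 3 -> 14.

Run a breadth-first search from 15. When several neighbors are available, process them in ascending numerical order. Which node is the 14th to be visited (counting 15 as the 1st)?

2

Visit 15; enqueue 6, 9, 11, 17 → queue [6, 9, 11, 17]
Visit 6; enqueue 8 → queue [9, 11, 17, 8]
Visit 9; enqueue 1, 5 → queue [11, 17, 8, 1, 5]
Visit 11; enqueue 3, 14, 16 → queue [17, 8, 1, 5, 3, 14, 16]
Visit 17; enqueue 18, 19 → queue [8, 1, 5, 3, 14, 16, 18, 19]
Visit 8 → queue [1, 5, 3, 14, 16, 18, 19]
Visit 1; enqueue 2, 13 → queue [5, 3, 14, 16, 18, 19, 2, 13]
Visit 5; enqueue 10 → queue [3, 14, 16, 18, 19, 2, 13, 10]
Visit 3; enqueue 7 → queue [14, 16, 18, 19, 2, 13, 10, 7]
Visit 14 → queue [16, 18, 19, 2, 13, 10, 7]
Visit 16 → queue [18, 19, 2, 13, 10, 7]
Visit 18 → queue [19, 2, 13, 10, 7]
Visit 19 → queue [2, 13, 10, 7]
Visit 2 → queue [13, 10, 7]
Visit 13 → queue [10, 7]
Visit 10 → queue [7]
Visit 7; enqueue 4, 12 → queue [4, 12]
Visit 4 → queue [12]
Visit 12 → queue []

Visit order: 15, 6, 9, 11, 17, 8, 1, 5, 3, 14, 16, 18, 19, 2, 13, 10, 7, 4, 12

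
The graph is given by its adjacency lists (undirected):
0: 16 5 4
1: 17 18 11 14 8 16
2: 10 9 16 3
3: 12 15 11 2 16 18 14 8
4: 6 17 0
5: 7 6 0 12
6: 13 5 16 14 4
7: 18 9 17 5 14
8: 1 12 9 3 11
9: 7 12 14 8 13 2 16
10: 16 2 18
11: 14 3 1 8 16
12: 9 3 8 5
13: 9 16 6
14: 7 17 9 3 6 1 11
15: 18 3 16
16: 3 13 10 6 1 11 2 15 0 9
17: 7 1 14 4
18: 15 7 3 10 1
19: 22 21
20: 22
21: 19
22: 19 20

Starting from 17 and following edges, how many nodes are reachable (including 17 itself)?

BFS from 17 visits: 17, 7, 1, 14, 4, 18, 9, 5, 11, 8, 16, 3, 6, 0, 15, 10, 12, 13, 2
Reachable nodes: 19 of 23 total.

19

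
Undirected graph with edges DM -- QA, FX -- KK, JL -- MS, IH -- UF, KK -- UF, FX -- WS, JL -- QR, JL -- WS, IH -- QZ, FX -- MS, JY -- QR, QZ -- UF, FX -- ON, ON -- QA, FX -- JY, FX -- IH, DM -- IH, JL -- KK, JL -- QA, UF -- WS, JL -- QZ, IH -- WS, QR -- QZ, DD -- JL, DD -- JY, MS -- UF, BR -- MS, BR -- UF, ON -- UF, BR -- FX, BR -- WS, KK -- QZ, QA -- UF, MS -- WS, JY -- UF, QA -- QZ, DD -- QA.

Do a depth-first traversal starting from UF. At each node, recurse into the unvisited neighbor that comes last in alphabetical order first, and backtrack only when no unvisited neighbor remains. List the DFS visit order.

Visit UF
UF → WS
WS → MS
MS → JL
JL → QZ
QZ → QR
QR → JY
JY → FX
FX → ON
ON → QA
QA → DM
DM → IH
QA → DD
FX → KK
FX → BR

UF WS MS JL QZ QR JY FX ON QA DM IH DD KK BR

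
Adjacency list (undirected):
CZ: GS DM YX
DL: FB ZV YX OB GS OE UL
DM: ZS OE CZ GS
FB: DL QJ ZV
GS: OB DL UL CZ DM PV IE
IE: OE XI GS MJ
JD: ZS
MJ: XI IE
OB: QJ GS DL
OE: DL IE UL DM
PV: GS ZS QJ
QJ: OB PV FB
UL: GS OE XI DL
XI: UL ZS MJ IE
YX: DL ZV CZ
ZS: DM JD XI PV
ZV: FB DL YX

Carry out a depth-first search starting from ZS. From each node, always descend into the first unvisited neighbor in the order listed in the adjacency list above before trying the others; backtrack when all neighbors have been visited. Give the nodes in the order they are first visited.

Visit ZS
ZS → DM
DM → OE
OE → DL
DL → FB
FB → QJ
QJ → OB
OB → GS
GS → UL
UL → XI
XI → MJ
MJ → IE
GS → CZ
CZ → YX
YX → ZV
GS → PV
ZS → JD

ZS -> DM -> OE -> DL -> FB -> QJ -> OB -> GS -> UL -> XI -> MJ -> IE -> CZ -> YX -> ZV -> PV -> JD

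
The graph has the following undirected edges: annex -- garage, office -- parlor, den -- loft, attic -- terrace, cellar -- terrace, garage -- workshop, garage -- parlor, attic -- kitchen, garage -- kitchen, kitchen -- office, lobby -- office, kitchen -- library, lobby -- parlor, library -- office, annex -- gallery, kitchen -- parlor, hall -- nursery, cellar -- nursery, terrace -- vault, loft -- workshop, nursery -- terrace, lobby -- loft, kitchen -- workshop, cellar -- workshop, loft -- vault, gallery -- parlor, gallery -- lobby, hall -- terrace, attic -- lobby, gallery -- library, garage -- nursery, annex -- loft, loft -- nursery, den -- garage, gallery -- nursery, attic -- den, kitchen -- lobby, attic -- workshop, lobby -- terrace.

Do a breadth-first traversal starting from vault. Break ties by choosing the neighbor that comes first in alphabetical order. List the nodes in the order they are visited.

vault -> loft -> terrace -> annex -> den -> lobby -> nursery -> workshop -> attic -> cellar -> hall -> gallery -> garage -> kitchen -> office -> parlor -> library

Visit vault; enqueue loft, terrace → queue [loft, terrace]
Visit loft; enqueue annex, den, lobby, nursery, workshop → queue [terrace, annex, den, lobby, nursery, workshop]
Visit terrace; enqueue attic, cellar, hall → queue [annex, den, lobby, nursery, workshop, attic, cellar, hall]
Visit annex; enqueue gallery, garage → queue [den, lobby, nursery, workshop, attic, cellar, hall, gallery, garage]
Visit den → queue [lobby, nursery, workshop, attic, cellar, hall, gallery, garage]
Visit lobby; enqueue kitchen, office, parlor → queue [nursery, workshop, attic, cellar, hall, gallery, garage, kitchen, office, parlor]
Visit nursery → queue [workshop, attic, cellar, hall, gallery, garage, kitchen, office, parlor]
Visit workshop → queue [attic, cellar, hall, gallery, garage, kitchen, office, parlor]
Visit attic → queue [cellar, hall, gallery, garage, kitchen, office, parlor]
Visit cellar → queue [hall, gallery, garage, kitchen, office, parlor]
Visit hall → queue [gallery, garage, kitchen, office, parlor]
Visit gallery; enqueue library → queue [garage, kitchen, office, parlor, library]
Visit garage → queue [kitchen, office, parlor, library]
Visit kitchen → queue [office, parlor, library]
Visit office → queue [parlor, library]
Visit parlor → queue [library]
Visit library → queue []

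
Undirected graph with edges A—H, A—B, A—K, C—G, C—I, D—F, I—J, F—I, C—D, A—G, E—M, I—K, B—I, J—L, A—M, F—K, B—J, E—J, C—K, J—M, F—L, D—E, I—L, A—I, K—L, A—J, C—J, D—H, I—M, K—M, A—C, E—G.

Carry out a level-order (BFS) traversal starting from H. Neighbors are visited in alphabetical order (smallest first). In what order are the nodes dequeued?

H → A → D → B → C → G → I → J → K → M → E → F → L

Visit H; enqueue A, D → queue [A, D]
Visit A; enqueue B, C, G, I, J, K, M → queue [D, B, C, G, I, J, K, M]
Visit D; enqueue E, F → queue [B, C, G, I, J, K, M, E, F]
Visit B → queue [C, G, I, J, K, M, E, F]
Visit C → queue [G, I, J, K, M, E, F]
Visit G → queue [I, J, K, M, E, F]
Visit I; enqueue L → queue [J, K, M, E, F, L]
Visit J → queue [K, M, E, F, L]
Visit K → queue [M, E, F, L]
Visit M → queue [E, F, L]
Visit E → queue [F, L]
Visit F → queue [L]
Visit L → queue []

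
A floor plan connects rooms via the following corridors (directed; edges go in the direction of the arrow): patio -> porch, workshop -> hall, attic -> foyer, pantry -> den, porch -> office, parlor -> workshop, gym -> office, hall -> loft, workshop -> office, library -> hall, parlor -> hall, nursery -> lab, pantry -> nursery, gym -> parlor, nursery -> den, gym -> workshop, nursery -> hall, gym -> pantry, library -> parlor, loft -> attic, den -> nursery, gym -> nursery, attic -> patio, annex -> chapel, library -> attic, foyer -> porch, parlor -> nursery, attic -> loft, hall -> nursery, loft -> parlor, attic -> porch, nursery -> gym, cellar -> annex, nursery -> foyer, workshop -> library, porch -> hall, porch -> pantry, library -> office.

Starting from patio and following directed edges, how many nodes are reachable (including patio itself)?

15

BFS from patio visits: patio, porch, hall, office, pantry, loft, nursery, den, attic, parlor, foyer, gym, lab, workshop, library
Reachable nodes: 15 of 18 total.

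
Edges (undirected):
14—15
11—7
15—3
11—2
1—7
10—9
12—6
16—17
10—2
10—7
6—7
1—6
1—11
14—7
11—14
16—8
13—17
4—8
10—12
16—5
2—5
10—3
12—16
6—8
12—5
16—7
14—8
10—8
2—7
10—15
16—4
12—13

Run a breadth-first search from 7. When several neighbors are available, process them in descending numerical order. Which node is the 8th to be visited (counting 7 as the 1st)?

Visit 7; enqueue 16, 14, 11, 10, 6, 2, 1 → queue [16, 14, 11, 10, 6, 2, 1]
Visit 16; enqueue 17, 12, 8, 5, 4 → queue [14, 11, 10, 6, 2, 1, 17, 12, 8, 5, 4]
Visit 14; enqueue 15 → queue [11, 10, 6, 2, 1, 17, 12, 8, 5, 4, 15]
Visit 11 → queue [10, 6, 2, 1, 17, 12, 8, 5, 4, 15]
Visit 10; enqueue 9, 3 → queue [6, 2, 1, 17, 12, 8, 5, 4, 15, 9, 3]
Visit 6 → queue [2, 1, 17, 12, 8, 5, 4, 15, 9, 3]
Visit 2 → queue [1, 17, 12, 8, 5, 4, 15, 9, 3]
Visit 1 → queue [17, 12, 8, 5, 4, 15, 9, 3]
Visit 17; enqueue 13 → queue [12, 8, 5, 4, 15, 9, 3, 13]
Visit 12 → queue [8, 5, 4, 15, 9, 3, 13]
Visit 8 → queue [5, 4, 15, 9, 3, 13]
Visit 5 → queue [4, 15, 9, 3, 13]
Visit 4 → queue [15, 9, 3, 13]
Visit 15 → queue [9, 3, 13]
Visit 9 → queue [3, 13]
Visit 3 → queue [13]
Visit 13 → queue []

Visit order: 7, 16, 14, 11, 10, 6, 2, 1, 17, 12, 8, 5, 4, 15, 9, 3, 13

1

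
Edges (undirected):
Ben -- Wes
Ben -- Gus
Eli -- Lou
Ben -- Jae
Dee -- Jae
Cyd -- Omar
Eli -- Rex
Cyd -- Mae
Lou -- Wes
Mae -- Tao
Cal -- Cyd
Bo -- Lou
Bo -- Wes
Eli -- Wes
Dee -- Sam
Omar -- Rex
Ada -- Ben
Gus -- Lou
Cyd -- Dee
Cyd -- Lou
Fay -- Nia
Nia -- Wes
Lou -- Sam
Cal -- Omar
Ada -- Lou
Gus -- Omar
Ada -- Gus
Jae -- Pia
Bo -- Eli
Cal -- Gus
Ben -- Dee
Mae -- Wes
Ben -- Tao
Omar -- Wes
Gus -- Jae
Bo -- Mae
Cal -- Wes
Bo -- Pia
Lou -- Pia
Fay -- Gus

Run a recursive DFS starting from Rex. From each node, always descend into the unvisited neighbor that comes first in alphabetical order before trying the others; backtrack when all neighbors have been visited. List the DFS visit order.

Rex → Eli → Bo → Lou → Ada → Ben → Dee → Cyd → Cal → Gus → Fay → Nia → Wes → Mae → Tao → Omar → Jae → Pia → Sam

Visit Rex
Rex → Eli
Eli → Bo
Bo → Lou
Lou → Ada
Ada → Ben
Ben → Dee
Dee → Cyd
Cyd → Cal
Cal → Gus
Gus → Fay
Fay → Nia
Nia → Wes
Wes → Mae
Mae → Tao
Wes → Omar
Gus → Jae
Jae → Pia
Dee → Sam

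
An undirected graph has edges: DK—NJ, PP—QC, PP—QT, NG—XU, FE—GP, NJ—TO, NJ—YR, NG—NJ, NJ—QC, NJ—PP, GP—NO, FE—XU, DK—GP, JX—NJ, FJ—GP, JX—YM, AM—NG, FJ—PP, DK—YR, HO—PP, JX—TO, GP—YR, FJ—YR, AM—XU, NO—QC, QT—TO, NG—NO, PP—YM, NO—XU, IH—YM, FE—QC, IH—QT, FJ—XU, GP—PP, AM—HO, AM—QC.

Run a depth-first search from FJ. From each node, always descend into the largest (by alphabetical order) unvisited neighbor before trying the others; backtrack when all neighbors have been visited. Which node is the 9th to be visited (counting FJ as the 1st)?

IH

Visit FJ
FJ → YR
YR → NJ
NJ → TO
TO → QT
QT → PP
PP → YM
YM → JX
YM → IH
PP → QC
QC → NO
NO → XU
XU → NG
NG → AM
AM → HO
XU → FE
FE → GP
GP → DK

Visit order: FJ, YR, NJ, TO, QT, PP, YM, JX, IH, QC, NO, XU, NG, AM, HO, FE, GP, DK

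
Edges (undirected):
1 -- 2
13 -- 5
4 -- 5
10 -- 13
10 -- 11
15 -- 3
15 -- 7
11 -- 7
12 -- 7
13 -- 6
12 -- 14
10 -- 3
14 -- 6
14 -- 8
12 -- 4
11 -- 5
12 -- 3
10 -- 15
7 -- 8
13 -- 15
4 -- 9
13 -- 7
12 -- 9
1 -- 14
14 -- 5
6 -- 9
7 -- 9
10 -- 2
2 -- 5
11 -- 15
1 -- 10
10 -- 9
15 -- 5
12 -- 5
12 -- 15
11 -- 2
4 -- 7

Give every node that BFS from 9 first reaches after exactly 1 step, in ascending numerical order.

4, 6, 7, 10, 12

Level 0: 9
Level 1: 4, 6, 7, 10, 12
Level 2: 1, 2, 3, 5, 8, 11, 13, 14, 15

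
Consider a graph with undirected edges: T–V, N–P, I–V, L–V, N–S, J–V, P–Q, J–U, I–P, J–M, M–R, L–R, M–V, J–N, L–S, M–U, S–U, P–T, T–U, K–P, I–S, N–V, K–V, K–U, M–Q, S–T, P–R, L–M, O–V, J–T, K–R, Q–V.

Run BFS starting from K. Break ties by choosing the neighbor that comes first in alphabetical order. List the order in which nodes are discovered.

K -> P -> R -> U -> V -> I -> N -> Q -> T -> L -> M -> J -> S -> O

Visit K; enqueue P, R, U, V → queue [P, R, U, V]
Visit P; enqueue I, N, Q, T → queue [R, U, V, I, N, Q, T]
Visit R; enqueue L, M → queue [U, V, I, N, Q, T, L, M]
Visit U; enqueue J, S → queue [V, I, N, Q, T, L, M, J, S]
Visit V; enqueue O → queue [I, N, Q, T, L, M, J, S, O]
Visit I → queue [N, Q, T, L, M, J, S, O]
Visit N → queue [Q, T, L, M, J, S, O]
Visit Q → queue [T, L, M, J, S, O]
Visit T → queue [L, M, J, S, O]
Visit L → queue [M, J, S, O]
Visit M → queue [J, S, O]
Visit J → queue [S, O]
Visit S → queue [O]
Visit O → queue []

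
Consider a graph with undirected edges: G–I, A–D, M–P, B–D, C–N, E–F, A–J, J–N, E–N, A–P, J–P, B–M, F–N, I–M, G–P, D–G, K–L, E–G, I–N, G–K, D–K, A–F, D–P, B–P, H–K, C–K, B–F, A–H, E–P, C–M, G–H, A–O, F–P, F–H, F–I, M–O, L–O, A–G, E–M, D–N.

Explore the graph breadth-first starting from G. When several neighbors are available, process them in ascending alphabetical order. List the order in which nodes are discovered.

G → A → D → E → H → I → K → P → F → J → O → B → N → M → C → L

Visit G; enqueue A, D, E, H, I, K, P → queue [A, D, E, H, I, K, P]
Visit A; enqueue F, J, O → queue [D, E, H, I, K, P, F, J, O]
Visit D; enqueue B, N → queue [E, H, I, K, P, F, J, O, B, N]
Visit E; enqueue M → queue [H, I, K, P, F, J, O, B, N, M]
Visit H → queue [I, K, P, F, J, O, B, N, M]
Visit I → queue [K, P, F, J, O, B, N, M]
Visit K; enqueue C, L → queue [P, F, J, O, B, N, M, C, L]
Visit P → queue [F, J, O, B, N, M, C, L]
Visit F → queue [J, O, B, N, M, C, L]
Visit J → queue [O, B, N, M, C, L]
Visit O → queue [B, N, M, C, L]
Visit B → queue [N, M, C, L]
Visit N → queue [M, C, L]
Visit M → queue [C, L]
Visit C → queue [L]
Visit L → queue []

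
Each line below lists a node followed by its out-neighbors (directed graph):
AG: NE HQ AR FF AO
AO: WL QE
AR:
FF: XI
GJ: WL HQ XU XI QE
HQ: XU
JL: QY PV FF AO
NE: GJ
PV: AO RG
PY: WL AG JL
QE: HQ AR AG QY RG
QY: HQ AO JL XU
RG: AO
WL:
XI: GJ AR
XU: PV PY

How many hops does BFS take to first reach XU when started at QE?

Level 0: QE
Level 1: AG, AR, HQ, QY, RG
Level 2: AO, FF, JL, NE, XU
Level 3: GJ, PV, PY, WL, XI
XU first appears at level 2.

2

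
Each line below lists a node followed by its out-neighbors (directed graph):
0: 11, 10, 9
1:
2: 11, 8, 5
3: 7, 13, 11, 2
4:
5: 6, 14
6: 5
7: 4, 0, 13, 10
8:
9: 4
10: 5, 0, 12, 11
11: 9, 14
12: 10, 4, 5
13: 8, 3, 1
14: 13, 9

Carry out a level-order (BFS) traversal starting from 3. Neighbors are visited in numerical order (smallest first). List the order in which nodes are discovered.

Visit 3; enqueue 2, 7, 11, 13 → queue [2, 7, 11, 13]
Visit 2; enqueue 5, 8 → queue [7, 11, 13, 5, 8]
Visit 7; enqueue 0, 4, 10 → queue [11, 13, 5, 8, 0, 4, 10]
Visit 11; enqueue 9, 14 → queue [13, 5, 8, 0, 4, 10, 9, 14]
Visit 13; enqueue 1 → queue [5, 8, 0, 4, 10, 9, 14, 1]
Visit 5; enqueue 6 → queue [8, 0, 4, 10, 9, 14, 1, 6]
Visit 8 → queue [0, 4, 10, 9, 14, 1, 6]
Visit 0 → queue [4, 10, 9, 14, 1, 6]
Visit 4 → queue [10, 9, 14, 1, 6]
Visit 10; enqueue 12 → queue [9, 14, 1, 6, 12]
Visit 9 → queue [14, 1, 6, 12]
Visit 14 → queue [1, 6, 12]
Visit 1 → queue [6, 12]
Visit 6 → queue [12]
Visit 12 → queue []

3 2 7 11 13 5 8 0 4 10 9 14 1 6 12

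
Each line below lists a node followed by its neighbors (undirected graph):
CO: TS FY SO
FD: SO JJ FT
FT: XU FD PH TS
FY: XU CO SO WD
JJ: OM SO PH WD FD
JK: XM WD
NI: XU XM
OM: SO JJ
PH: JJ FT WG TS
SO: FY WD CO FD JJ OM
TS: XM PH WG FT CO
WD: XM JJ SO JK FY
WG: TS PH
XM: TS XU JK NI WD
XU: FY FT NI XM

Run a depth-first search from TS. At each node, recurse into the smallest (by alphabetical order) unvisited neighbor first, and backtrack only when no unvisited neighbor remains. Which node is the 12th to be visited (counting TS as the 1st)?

Visit TS
TS → CO
CO → FY
FY → SO
SO → FD
FD → FT
FT → PH
PH → JJ
JJ → OM
JJ → WD
WD → JK
JK → XM
XM → NI
NI → XU
PH → WG

Visit order: TS, CO, FY, SO, FD, FT, PH, JJ, OM, WD, JK, XM, NI, XU, WG

XM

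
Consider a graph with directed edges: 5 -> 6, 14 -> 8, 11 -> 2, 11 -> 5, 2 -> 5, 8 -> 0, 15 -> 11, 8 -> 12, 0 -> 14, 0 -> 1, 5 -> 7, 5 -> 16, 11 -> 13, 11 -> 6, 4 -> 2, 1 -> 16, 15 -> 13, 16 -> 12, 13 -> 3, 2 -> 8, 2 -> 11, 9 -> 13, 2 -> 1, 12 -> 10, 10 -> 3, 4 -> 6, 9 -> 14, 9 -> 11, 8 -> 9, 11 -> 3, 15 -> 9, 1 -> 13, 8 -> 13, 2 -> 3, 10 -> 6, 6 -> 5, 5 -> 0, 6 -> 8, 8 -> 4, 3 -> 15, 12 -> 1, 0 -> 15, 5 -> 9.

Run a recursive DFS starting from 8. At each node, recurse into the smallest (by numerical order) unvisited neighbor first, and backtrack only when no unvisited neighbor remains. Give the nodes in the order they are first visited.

Visit 8
8 → 0
0 → 1
1 → 13
13 → 3
3 → 15
15 → 9
9 → 11
11 → 2
2 → 5
5 → 6
5 → 7
5 → 16
16 → 12
12 → 10
9 → 14
8 → 4

8 -> 0 -> 1 -> 13 -> 3 -> 15 -> 9 -> 11 -> 2 -> 5 -> 6 -> 7 -> 16 -> 12 -> 10 -> 14 -> 4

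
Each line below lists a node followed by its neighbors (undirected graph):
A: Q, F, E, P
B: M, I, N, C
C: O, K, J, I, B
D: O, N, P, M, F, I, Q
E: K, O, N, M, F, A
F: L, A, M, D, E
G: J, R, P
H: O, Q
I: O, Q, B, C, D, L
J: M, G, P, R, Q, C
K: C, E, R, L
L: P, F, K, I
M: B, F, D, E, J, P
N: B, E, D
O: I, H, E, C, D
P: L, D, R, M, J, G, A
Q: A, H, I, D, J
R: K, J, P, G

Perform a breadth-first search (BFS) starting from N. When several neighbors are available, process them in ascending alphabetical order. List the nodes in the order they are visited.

Visit N; enqueue B, D, E → queue [B, D, E]
Visit B; enqueue C, I, M → queue [D, E, C, I, M]
Visit D; enqueue F, O, P, Q → queue [E, C, I, M, F, O, P, Q]
Visit E; enqueue A, K → queue [C, I, M, F, O, P, Q, A, K]
Visit C; enqueue J → queue [I, M, F, O, P, Q, A, K, J]
Visit I; enqueue L → queue [M, F, O, P, Q, A, K, J, L]
Visit M → queue [F, O, P, Q, A, K, J, L]
Visit F → queue [O, P, Q, A, K, J, L]
Visit O; enqueue H → queue [P, Q, A, K, J, L, H]
Visit P; enqueue G, R → queue [Q, A, K, J, L, H, G, R]
Visit Q → queue [A, K, J, L, H, G, R]
Visit A → queue [K, J, L, H, G, R]
Visit K → queue [J, L, H, G, R]
Visit J → queue [L, H, G, R]
Visit L → queue [H, G, R]
Visit H → queue [G, R]
Visit G → queue [R]
Visit R → queue []

N B D E C I M F O P Q A K J L H G R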